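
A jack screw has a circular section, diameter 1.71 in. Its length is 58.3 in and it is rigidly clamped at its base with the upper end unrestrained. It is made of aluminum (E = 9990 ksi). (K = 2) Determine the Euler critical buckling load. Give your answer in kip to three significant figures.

I = πd⁴/64 = π×1.71⁴/64 = 0.4197 in⁴
Effective length L_e = K·L = 2 × 58.3 = 116.6 in
P_cr = π²EI / L_e² = π² × 9990×10³ × 0.4197 / 116.6² = 3.044×10^3 lb

P_cr ≈ 3.04 kip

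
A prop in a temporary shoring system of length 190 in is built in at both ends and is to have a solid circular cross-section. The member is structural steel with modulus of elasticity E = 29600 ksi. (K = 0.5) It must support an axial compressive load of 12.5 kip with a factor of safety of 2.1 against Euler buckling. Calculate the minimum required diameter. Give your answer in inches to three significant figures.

d ≈ 2.02 in

Required P_cr = n·P = 2.1 × 12.5 = 26.25 kip
L_e = K·L = 0.5 × 190 = 95.00 in
Required I = P_cr·L_e²/(π²E) = 2.625×10^4 × 95.00² / (π² × 2.96×10^7) = 0.8109 in⁴
Solid circle: I = πd⁴/64  ⇒  d = (64I/π)^(1/4) = (64×0.8109/π)^(1/4) = 2.02 in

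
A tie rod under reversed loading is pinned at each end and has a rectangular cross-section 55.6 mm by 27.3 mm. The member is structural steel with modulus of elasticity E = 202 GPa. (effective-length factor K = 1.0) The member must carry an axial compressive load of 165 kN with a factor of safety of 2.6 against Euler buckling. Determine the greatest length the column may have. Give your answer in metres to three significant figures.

Buckling occurs about the weak axis: I_min = h·b³/12 with b = 27.3 mm (the shorter side).
I_min = 55.6×27.3³/12 = 9.427×10^4 mm⁴
I = 9.427×10^-8 m⁴
Required critical load P_cr = n·P = 2.6 × 165 = 429.0 kN = 4.290×10^5 N
From P_cr = π²EI/(K·L)²:  L = (1/K)·√(π²EI/P_cr) = (1/1)·√(π²×2.02×10^11×9.427×10^-8/4.290×10^5)
L = 0.662 m

L_max ≈ 0.662 m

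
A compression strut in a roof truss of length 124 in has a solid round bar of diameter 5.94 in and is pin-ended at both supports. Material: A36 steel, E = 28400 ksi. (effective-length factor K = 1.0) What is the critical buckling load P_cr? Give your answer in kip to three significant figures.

I = πd⁴/64 = π×5.94⁴/64 = 61.11 in⁴
Effective length L_e = K·L = 1 × 124 = 124.0 in
P_cr = π²EI / L_e² = π² × 28400×10³ × 61.11 / 124.0² = 1.114×10^6 lb

P_cr ≈ 1110 kip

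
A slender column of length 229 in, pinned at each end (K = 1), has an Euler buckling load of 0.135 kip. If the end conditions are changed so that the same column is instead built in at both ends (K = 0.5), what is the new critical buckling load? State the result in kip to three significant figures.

P_cr ≈ 0.540 kip

P_cr ∝ 1/K², so P_cr,new = P_cr,old × (K_old/K_new)² = 0.135 × (1/0.5)²
= 0.135 × 4.000 = 0.540 kip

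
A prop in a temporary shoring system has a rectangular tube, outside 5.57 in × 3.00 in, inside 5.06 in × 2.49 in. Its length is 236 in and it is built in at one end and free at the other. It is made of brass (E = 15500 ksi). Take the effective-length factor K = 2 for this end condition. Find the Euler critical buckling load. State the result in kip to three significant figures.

P_cr ≈ 4.14 kip

Weak-axis I_min = (h_o·b_o³ − h_i·b_i³)/12 with b_o = 3.00, b_i = 2.490 in (shorter outer/inner sides).
I_min = (5.57×3.00³ − 5.060×2.490³)/12 = 6.023 in⁴
Effective length L_e = K·L = 2 × 236 = 472.0 in
P_cr = π²EI / L_e² = π² × 15500×10³ × 6.023 / 472.0² = 4.136×10^3 lb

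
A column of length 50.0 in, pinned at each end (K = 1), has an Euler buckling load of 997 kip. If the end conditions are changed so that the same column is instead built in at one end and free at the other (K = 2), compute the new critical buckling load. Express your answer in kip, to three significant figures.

P_cr ≈ 249 kip

P_cr ∝ 1/K², so P_cr,new = P_cr,old × (K_old/K_new)² = 997 × (1/2)²
= 997 × 0.2500 = 249 kip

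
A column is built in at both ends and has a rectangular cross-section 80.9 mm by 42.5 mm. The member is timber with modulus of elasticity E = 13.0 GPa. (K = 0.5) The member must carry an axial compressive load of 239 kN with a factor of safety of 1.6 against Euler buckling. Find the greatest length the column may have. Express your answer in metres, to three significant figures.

Buckling occurs about the weak axis: I_min = h·b³/12 with b = 42.5 mm (the shorter side).
I_min = 80.9×42.5³/12 = 5.175×10^5 mm⁴
I = 5.175×10^-7 m⁴
Required critical load P_cr = n·P = 1.6 × 239 = 382.4 kN = 3.824×10^5 N
From P_cr = π²EI/(K·L)²:  L = (1/K)·√(π²EI/P_cr) = (1/0.5)·√(π²×1.30×10^10×5.175×10^-7/3.824×10^5)
L = 0.833 m

L_max ≈ 0.833 m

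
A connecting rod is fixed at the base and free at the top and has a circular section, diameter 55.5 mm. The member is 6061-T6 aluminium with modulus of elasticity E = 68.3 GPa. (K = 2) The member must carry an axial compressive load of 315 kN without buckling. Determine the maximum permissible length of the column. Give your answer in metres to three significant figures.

L_max ≈ 0.499 m

I = πd⁴/64 = π×55.5⁴/64 = 4.657×10^5 mm⁴
I = 4.657×10^-7 m⁴
At the buckling limit P_cr = P = 3.150×10^5 N
From P_cr = π²EI/(K·L)²:  L = (1/K)·√(π²EI/P_cr) = (1/2)·√(π²×6.83×10^10×4.657×10^-7/3.150×10^5)
L = 0.499 m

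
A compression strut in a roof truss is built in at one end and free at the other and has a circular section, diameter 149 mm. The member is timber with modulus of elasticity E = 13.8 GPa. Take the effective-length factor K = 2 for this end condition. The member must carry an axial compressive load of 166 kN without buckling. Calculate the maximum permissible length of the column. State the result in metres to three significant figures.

L_max ≈ 2.23 m

I = πd⁴/64 = π×149⁴/64 = 2.419×10^7 mm⁴
I = 2.419×10^-5 m⁴
At the buckling limit P_cr = P = 1.660×10^5 N
From P_cr = π²EI/(K·L)²:  L = (1/K)·√(π²EI/P_cr) = (1/2)·√(π²×1.38×10^10×2.419×10^-5/1.660×10^5)
L = 2.23 m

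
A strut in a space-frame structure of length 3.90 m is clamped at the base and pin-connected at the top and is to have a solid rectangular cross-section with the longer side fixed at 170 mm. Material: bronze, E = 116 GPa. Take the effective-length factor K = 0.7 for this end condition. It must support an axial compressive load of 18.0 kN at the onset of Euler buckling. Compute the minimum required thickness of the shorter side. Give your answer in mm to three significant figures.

b ≈ 20.2 mm

L_e = K·L = 0.7 × 3.90 = 2.730 m
Required I = P_cr·L_e²/(π²E) = 1.800×10^4 × 2.730² / (π² × 1.16×10^11) = 1.172×10^-7 m⁴
I_req = 1.172×10^5 mm⁴
Rectangle, weak axis: I_min = h·b³/12 with h = 170 mm fixed  ⇒  b = (12I/h)^(1/3) = 20.2 mm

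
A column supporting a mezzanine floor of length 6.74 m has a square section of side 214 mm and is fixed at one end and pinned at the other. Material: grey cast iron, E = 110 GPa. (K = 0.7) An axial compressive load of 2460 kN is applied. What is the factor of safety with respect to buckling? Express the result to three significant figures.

n ≈ 3.47

I = a⁴/12 = 214⁴/12 = 1.748×10^8 mm⁴
I = 1.748×10^8 mm⁴ = 1.748×10^-4 m⁴
Effective length L_e = K·L = 0.7 × 6.74 = 4.718 m
P_cr = π²EI / L_e² = π² × 110×10⁹ × 1.748×10^-4 / 4.718² = 8.524×10^6 N
Factor of safety n = P_cr / P = 8524.1 / 2460 = 3.47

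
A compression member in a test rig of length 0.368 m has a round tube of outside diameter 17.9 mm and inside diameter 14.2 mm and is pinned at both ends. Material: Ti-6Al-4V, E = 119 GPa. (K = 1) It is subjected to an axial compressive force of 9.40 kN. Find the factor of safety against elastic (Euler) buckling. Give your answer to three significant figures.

n ≈ 2.81

d_o = 17.9 mm, d_i = 14.2 mm
I = π(d_o⁴ − d_i⁴)/64 = π(17.9⁴ − 14.20⁴)/64 = 3.044×10^3 mm⁴
I = 3.044×10^3 mm⁴ = 3.044×10^-9 m⁴
Effective length L_e = K·L = 1 × 0.368 = 0.3680 m
P_cr = π²EI / L_e² = π² × 119×10⁹ × 3.044×10^-9 / 0.3680² = 2.640×10^4 N
Factor of safety n = P_cr / P = 26.396 / 9.40 = 2.81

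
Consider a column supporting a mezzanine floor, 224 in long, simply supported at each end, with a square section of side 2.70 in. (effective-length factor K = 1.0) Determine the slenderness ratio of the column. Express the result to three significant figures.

For a square r = a/√12 = 2.70/√12 = 0.7794 in
L_e = K·L = 1 × 224 = 224.0 in
λ = L_e / r_min = 224.00 / 0.7794 = 287

λ ≈ 287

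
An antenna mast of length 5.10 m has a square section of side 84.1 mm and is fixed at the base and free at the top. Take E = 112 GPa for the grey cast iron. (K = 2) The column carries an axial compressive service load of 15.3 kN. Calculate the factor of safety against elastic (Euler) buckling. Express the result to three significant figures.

n ≈ 2.89

I = a⁴/12 = 84.1⁴/12 = 4.169×10^6 mm⁴
I = 4.169×10^6 mm⁴ = 4.169×10^-6 m⁴
Effective length L_e = K·L = 2 × 5.10 = 10.20 m
P_cr = π²EI / L_e² = π² × 112×10⁹ × 4.169×10^-6 / 10.20² = 4.429×10^4 N
Factor of safety n = P_cr / P = 44.291 / 15.3 = 2.89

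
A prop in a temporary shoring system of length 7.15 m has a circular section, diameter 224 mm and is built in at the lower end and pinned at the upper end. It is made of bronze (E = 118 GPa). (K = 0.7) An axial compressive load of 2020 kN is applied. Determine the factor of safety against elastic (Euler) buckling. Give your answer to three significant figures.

n ≈ 2.84

I = πd⁴/64 = π×224⁴/64 = 1.236×10^8 mm⁴
I = 1.236×10^8 mm⁴ = 1.236×10^-4 m⁴
Effective length L_e = K·L = 0.7 × 7.15 = 5.005 m
P_cr = π²EI / L_e² = π² × 118×10⁹ × 1.236×10^-4 / 5.005² = 5.746×10^6 N
Factor of safety n = P_cr / P = 5745.6 / 2020 = 2.84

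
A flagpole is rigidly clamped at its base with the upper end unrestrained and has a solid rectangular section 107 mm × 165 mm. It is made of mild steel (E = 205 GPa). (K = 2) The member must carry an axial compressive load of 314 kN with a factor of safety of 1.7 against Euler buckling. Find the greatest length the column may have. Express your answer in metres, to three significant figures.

L_max ≈ 4.00 m

Buckling occurs about the weak axis: I_min = h·b³/12 with b = 107 mm (the shorter side).
I_min = 165×107³/12 = 1.684×10^7 mm⁴
I = 1.684×10^-5 m⁴
Required critical load P_cr = n·P = 1.7 × 314 = 533.8 kN = 5.338×10^5 N
From P_cr = π²EI/(K·L)²:  L = (1/K)·√(π²EI/P_cr) = (1/2)·√(π²×2.05×10^11×1.684×10^-5/5.338×10^5)
L = 4.00 m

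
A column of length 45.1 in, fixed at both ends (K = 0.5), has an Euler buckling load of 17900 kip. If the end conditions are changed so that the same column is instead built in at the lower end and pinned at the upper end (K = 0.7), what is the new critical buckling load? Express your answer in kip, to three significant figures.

P_cr ∝ 1/K², so P_cr,new = P_cr,old × (K_old/K_new)² = 17900 × (0.5/0.7)²
= 17900 × 0.5102 = 9130 kip

P_cr ≈ 9130 kip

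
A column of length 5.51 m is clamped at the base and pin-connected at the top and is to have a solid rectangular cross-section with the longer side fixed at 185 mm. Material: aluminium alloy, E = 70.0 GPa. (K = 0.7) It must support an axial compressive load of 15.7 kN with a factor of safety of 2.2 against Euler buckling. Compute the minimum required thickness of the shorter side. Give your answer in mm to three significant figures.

b ≈ 36.4 mm

Required P_cr = n·P = 2.2 × 15.7 = 34.54 kN
L_e = K·L = 0.7 × 5.51 = 3.857 m
Required I = P_cr·L_e²/(π²E) = 3.454×10^4 × 3.857² / (π² × 7.00×10^10) = 7.437×10^-7 m⁴
I_req = 7.437×10^5 mm⁴
Rectangle, weak axis: I_min = h·b³/12 with h = 185 mm fixed  ⇒  b = (12I/h)^(1/3) = 36.4 mm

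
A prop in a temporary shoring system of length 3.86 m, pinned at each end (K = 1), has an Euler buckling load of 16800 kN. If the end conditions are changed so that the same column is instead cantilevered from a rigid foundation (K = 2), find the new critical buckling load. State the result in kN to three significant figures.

P_cr ≈ 4200 kN

P_cr ∝ 1/K², so P_cr,new = P_cr,old × (K_old/K_new)² = 16800 × (1/2)²
= 16800 × 0.2500 = 4200 kN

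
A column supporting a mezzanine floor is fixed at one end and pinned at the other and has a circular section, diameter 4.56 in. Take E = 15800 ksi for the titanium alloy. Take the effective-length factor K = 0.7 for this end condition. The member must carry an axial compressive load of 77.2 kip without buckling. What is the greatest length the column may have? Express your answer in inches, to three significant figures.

I = πd⁴/64 = π×4.56⁴/64 = 21.22 in⁴
At the buckling limit P_cr = P = 7.720×10^4 lb
From P_cr = π²EI/(K·L)²:  L = (1/K)·√(π²EI/P_cr) = (1/0.7)·√(π²×1.58×10^7×21.22/7.720×10^4)
L = 296 in

L_max ≈ 296 in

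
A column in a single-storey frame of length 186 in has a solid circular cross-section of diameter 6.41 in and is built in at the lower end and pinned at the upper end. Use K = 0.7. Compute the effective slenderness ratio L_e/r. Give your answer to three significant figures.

λ ≈ 81.2

For a solid circle r = d/4 = 6.41/4 = 1.602 in
L_e = K·L = 0.7 × 186 = 130.2 in
λ = L_e / r_min = 130.20 / 1.602 = 81.2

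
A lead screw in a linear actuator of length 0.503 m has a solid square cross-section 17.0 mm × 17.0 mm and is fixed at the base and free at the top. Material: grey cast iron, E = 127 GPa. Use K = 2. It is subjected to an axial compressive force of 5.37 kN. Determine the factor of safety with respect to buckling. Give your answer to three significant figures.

I = a⁴/12 = 17.0⁴/12 = 6.960×10^3 mm⁴
I = 6.960×10^3 mm⁴ = 6.960×10^-9 m⁴
Effective length L_e = K·L = 2 × 0.503 = 1.006 m
P_cr = π²EI / L_e² = π² × 127×10⁹ × 6.960×10^-9 / 1.006² = 8.620×10^3 N
Factor of safety n = P_cr / P = 8.6203 / 5.37 = 1.61

n ≈ 1.61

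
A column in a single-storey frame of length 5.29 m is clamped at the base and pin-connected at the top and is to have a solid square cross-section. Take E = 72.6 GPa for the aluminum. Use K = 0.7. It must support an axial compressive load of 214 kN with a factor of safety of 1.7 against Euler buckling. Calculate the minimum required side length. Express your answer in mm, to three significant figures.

Required P_cr = n·P = 1.7 × 214 = 363.8 kN
L_e = K·L = 0.7 × 5.29 = 3.703 m
Required I = P_cr·L_e²/(π²E) = 3.638×10^5 × 3.703² / (π² × 7.26×10^10) = 6.962×10^-6 m⁴
I_req = 6.962×10^6 mm⁴
Solid square: I = a⁴/12  ⇒  a = (12I)^(1/4) = (12×6.962×10^6)^(1/4) = 95.6 mm

a ≈ 95.6 mm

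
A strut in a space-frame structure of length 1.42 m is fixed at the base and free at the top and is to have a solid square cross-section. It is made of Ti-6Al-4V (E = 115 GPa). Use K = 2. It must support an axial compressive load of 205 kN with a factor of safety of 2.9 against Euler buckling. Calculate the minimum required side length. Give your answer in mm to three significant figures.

a ≈ 84.4 mm

Required P_cr = n·P = 2.9 × 205 = 594.5 kN
L_e = K·L = 2 × 1.42 = 2.840 m
Required I = P_cr·L_e²/(π²E) = 5.945×10^5 × 2.840² / (π² × 1.15×10^11) = 4.225×10^-6 m⁴
I_req = 4.225×10^6 mm⁴
Solid square: I = a⁴/12  ⇒  a = (12I)^(1/4) = (12×4.225×10^6)^(1/4) = 84.4 mm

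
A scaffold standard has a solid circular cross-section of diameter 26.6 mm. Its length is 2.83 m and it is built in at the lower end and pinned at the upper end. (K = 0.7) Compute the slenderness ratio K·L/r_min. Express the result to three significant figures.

λ ≈ 298

For a solid circle r = d/4 = 26.6/4 = 6.650 mm
L_e = K·L = 0.7 × 2.83 m = 1.981 m = 1981.0 mm
λ = L_e / r_min = 1981.0 / 6.650 = 298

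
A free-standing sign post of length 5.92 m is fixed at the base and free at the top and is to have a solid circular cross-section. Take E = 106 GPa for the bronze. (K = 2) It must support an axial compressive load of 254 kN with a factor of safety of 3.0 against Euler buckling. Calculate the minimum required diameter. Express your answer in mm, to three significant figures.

Required P_cr = n·P = 3.0 × 254 = 762.0 kN
L_e = K·L = 2 × 5.92 = 11.84 m
Required I = P_cr·L_e²/(π²E) = 7.620×10^5 × 11.84² / (π² × 1.06×10^11) = 1.021×10^-4 m⁴
I_req = 1.021×10^8 mm⁴
Solid circle: I = πd⁴/64  ⇒  d = (64I/π)^(1/4) = (64×1.021×10^8/π)^(1/4) = 214 mm

d ≈ 214 mm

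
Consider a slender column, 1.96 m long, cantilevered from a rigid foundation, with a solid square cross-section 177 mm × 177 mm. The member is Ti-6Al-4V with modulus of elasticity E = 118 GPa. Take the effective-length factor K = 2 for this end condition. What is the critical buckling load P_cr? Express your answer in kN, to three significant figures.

P_cr ≈ 6200 kN

I = a⁴/12 = 177⁴/12 = 8.179×10^7 mm⁴
I = 8.179×10^7 mm⁴ = 8.179×10^-5 m⁴
Effective length L_e = K·L = 2 × 1.96 = 3.920 m
P_cr = π²EI / L_e² = π² × 118×10⁹ × 8.179×10^-5 / 3.920² = 6.199×10^6 N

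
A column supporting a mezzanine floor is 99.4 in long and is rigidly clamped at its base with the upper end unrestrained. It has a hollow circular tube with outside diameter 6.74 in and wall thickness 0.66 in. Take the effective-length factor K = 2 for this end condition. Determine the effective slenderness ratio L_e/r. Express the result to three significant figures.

Inner diameter d_i = 6.74 − 2×0.66 = 5.420 in
I = π(d_o⁴ − d_i⁴)/64 = π(6.74⁴ − 5.420⁴)/64 = 58.94 in⁴
A = 12.61 in²;  r_min = √(I/A) = √(58.94/12.61) = 2.162 in
L_e = K·L = 2 × 99.4 = 198.8 in
λ = L_e / r_min = 198.80 / 2.162 = 91.9

λ ≈ 91.9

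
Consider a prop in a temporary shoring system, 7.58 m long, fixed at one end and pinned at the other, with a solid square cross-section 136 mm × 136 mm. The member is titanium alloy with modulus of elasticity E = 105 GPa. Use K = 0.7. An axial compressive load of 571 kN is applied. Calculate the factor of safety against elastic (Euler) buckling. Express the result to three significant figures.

n ≈ 1.84

I = a⁴/12 = 136⁴/12 = 2.851×10^7 mm⁴
I = 2.851×10^7 mm⁴ = 2.851×10^-5 m⁴
Effective length L_e = K·L = 0.7 × 7.58 = 5.306 m
P_cr = π²EI / L_e² = π² × 105×10⁹ × 2.851×10^-5 / 5.306² = 1.049×10^6 N
Factor of safety n = P_cr / P = 1049.4 / 571 = 1.84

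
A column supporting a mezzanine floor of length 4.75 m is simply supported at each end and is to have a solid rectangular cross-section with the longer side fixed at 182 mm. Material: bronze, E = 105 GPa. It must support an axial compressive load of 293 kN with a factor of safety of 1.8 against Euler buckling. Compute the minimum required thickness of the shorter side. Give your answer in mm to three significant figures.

Required P_cr = n·P = 1.8 × 293 = 527.4 kN
L_e = K·L = 1 × 4.75 = 4.750 m
Required I = P_cr·L_e²/(π²E) = 5.274×10^5 × 4.750² / (π² × 1.05×10^11) = 1.148×10^-5 m⁴
I_req = 1.148×10^7 mm⁴
Rectangle, weak axis: I_min = h·b³/12 with h = 182 mm fixed  ⇒  b = (12I/h)^(1/3) = 91.1 mm

b ≈ 91.1 mm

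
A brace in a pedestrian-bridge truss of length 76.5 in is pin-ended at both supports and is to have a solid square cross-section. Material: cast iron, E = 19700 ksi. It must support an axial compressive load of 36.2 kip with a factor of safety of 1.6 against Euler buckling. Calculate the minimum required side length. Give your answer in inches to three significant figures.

Required P_cr = n·P = 1.6 × 36.2 = 57.92 kip
L_e = K·L = 1 × 76.5 = 76.50 in
Required I = P_cr·L_e²/(π²E) = 5.792×10^4 × 76.50² / (π² × 1.97×10^7) = 1.743 in⁴
Solid square: I = a⁴/12  ⇒  a = (12I)^(1/4) = (12×1.743)^(1/4) = 2.14 in

a ≈ 2.14 in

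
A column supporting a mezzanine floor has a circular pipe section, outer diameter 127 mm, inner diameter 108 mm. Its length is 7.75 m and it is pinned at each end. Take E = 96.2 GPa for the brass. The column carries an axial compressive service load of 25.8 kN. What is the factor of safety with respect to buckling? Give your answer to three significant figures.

d_o = 127 mm, d_i = 108 mm
I = π(d_o⁴ − d_i⁴)/64 = π(127⁴ − 108.0⁴)/64 = 6.092×10^6 mm⁴
I = 6.092×10^6 mm⁴ = 6.092×10^-6 m⁴
Effective length L_e = K·L = 1 × 7.75 = 7.750 m
P_cr = π²EI / L_e² = π² × 96.2×10⁹ × 6.092×10^-6 / 7.750² = 9.629×10^4 N
Factor of safety n = P_cr / P = 96.294 / 25.8 = 3.73

n ≈ 3.73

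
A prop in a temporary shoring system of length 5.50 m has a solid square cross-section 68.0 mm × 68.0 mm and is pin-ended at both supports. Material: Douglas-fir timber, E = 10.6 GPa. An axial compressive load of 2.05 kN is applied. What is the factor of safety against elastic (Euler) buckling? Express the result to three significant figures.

I = a⁴/12 = 68.0⁴/12 = 1.782×10^6 mm⁴
I = 1.782×10^6 mm⁴ = 1.782×10^-6 m⁴
Effective length L_e = K·L = 1 × 5.50 = 5.500 m
P_cr = π²EI / L_e² = π² × 10.6×10⁹ × 1.782×10^-6 / 5.500² = 6.162×10^3 N
Factor of safety n = P_cr / P = 6.1622 / 2.05 = 3.01

n ≈ 3.01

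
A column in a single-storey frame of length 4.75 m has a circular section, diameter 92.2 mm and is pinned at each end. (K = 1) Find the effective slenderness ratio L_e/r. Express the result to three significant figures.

λ ≈ 206

I = πd⁴/64 = π×92.2⁴/64 = 3.547×10^6 mm⁴
A = 6.677×10^3 mm²;  r_min = √(I/A) = √(3.547×10^6/6.677×10^3) = 23.05 mm
L_e = K·L = 1 × 4.75 m = 4.750 m = 4750.0 mm
λ = L_e / r_min = 4750.0 / 23.05 = 206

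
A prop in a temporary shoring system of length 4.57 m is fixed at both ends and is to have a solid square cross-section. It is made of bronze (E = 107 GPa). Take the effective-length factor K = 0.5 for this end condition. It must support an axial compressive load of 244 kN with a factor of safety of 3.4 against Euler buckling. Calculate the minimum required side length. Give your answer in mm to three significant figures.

Required P_cr = n·P = 3.4 × 244 = 829.6 kN
L_e = K·L = 0.5 × 4.57 = 2.285 m
Required I = P_cr·L_e²/(π²E) = 8.296×10^5 × 2.285² / (π² × 1.07×10^11) = 4.102×10^-6 m⁴
I_req = 4.102×10^6 mm⁴
Solid square: I = a⁴/12  ⇒  a = (12I)^(1/4) = (12×4.102×10^6)^(1/4) = 83.8 mm

a ≈ 83.8 mm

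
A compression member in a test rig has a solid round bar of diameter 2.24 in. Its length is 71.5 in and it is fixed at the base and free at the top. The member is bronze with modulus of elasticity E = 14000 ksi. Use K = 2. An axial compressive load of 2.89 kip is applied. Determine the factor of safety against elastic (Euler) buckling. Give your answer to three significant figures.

I = πd⁴/64 = π×2.24⁴/64 = 1.236 in⁴
Effective length L_e = K·L = 2 × 71.5 = 143.0 in
P_cr = π²EI / L_e² = π² × 14000×10³ × 1.236 / 143.0² = 8.351×10^3 lb
Factor of safety n = P_cr / P = 8.3506 / 2.89 = 2.89

n ≈ 2.89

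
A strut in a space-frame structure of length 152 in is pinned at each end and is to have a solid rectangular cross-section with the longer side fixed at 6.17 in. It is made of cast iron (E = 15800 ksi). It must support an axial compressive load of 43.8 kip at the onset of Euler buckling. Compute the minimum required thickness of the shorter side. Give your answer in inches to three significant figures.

L_e = K·L = 1 × 152 = 152.0 in
Required I = P_cr·L_e²/(π²E) = 4.380×10^4 × 152.0² / (π² × 1.58×10^7) = 6.489 in⁴
Rectangle, weak axis: I_min = h·b³/12 with h = 6.17 in fixed  ⇒  b = (12I/h)^(1/3) = 2.33 in

b ≈ 2.33 in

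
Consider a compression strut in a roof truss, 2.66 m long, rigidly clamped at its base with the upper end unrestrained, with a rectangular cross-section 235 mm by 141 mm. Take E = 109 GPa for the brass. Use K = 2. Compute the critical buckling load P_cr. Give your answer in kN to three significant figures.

Buckling occurs about the weak axis: I_min = h·b³/12 with b = 141 mm (the shorter side).
I_min = 235×141³/12 = 5.490×10^7 mm⁴
I = 5.490×10^7 mm⁴ = 5.490×10^-5 m⁴
Effective length L_e = K·L = 2 × 2.66 = 5.320 m
P_cr = π²EI / L_e² = π² × 109×10⁹ × 5.490×10^-5 / 5.320² = 2.087×10^6 N

P_cr ≈ 2090 kN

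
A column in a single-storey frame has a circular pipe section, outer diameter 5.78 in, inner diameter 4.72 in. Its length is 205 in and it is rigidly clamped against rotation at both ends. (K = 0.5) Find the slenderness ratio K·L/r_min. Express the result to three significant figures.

λ ≈ 54.9

d_o = 5.78 in, d_i = 4.72 in
I = π(d_o⁴ − d_i⁴)/64 = π(5.78⁴ − 4.720⁴)/64 = 30.42 in⁴
A = 8.741 in²;  r_min = √(I/A) = √(30.42/8.741) = 1.866 in
L_e = K·L = 0.5 × 205 = 102.5 in
λ = L_e / r_min = 102.50 / 1.866 = 54.9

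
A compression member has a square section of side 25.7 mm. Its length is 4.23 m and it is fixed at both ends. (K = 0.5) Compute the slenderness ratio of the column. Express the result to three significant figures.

For a square r = a/√12 = 25.7/√12 = 7.419 mm
L_e = K·L = 0.5 × 4.23 m = 2.115 m = 2115.0 mm
λ = L_e / r_min = 2115.0 / 7.419 = 285

λ ≈ 285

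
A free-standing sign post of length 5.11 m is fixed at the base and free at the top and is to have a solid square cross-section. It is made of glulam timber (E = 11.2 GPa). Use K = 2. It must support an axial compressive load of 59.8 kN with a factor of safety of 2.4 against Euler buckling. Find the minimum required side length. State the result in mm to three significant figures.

Required P_cr = n·P = 2.4 × 59.8 = 143.5 kN
L_e = K·L = 2 × 5.11 = 10.22 m
Required I = P_cr·L_e²/(π²E) = 1.435×10^5 × 10.22² / (π² × 1.12×10^10) = 1.356×10^-4 m⁴
I_req = 1.356×10^8 mm⁴
Solid square: I = a⁴/12  ⇒  a = (12I)^(1/4) = (12×1.356×10^8)^(1/4) = 201 mm

a ≈ 201 mm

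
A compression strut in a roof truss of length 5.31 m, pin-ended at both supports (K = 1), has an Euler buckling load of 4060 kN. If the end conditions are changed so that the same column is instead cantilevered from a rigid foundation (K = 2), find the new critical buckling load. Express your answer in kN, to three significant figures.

P_cr ∝ 1/K², so P_cr,new = P_cr,old × (K_old/K_new)² = 4060 × (1/2)²
= 4060 × 0.2500 = 1020 kN

P_cr ≈ 1020 kN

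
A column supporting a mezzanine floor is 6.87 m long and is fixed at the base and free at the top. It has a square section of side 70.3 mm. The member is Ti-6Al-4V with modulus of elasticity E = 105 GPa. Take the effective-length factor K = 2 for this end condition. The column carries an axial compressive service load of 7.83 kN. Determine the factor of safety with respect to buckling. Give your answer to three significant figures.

I = a⁴/12 = 70.3⁴/12 = 2.035×10^6 mm⁴
I = 2.035×10^6 mm⁴ = 2.035×10^-6 m⁴
Effective length L_e = K·L = 2 × 6.87 = 13.74 m
P_cr = π²EI / L_e² = π² × 105×10⁹ × 2.035×10^-6 / 13.74² = 1.117×10^4 N
Factor of safety n = P_cr / P = 11.173 / 7.83 = 1.43

n ≈ 1.43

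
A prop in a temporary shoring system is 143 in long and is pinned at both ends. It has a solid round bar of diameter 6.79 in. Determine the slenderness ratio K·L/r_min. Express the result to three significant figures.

I = πd⁴/64 = π×6.79⁴/64 = 104.3 in⁴
A = 36.21 in²;  r_min = √(I/A) = √(104.3/36.21) = 1.698 in
L_e = K·L = 1 × 143 = 143.0 in
λ = L_e / r_min = 143.00 / 1.698 = 84.2

λ ≈ 84.2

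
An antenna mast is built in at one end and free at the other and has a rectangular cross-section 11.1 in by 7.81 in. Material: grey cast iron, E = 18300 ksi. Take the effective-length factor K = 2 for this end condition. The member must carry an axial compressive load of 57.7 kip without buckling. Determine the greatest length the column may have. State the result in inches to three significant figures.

L_max ≈ 587 in

Buckling occurs about the weak axis: I_min = h·b³/12 with b = 7.81 in (the shorter side).
I_min = 11.1×7.81³/12 = 440.7 in⁴
At the buckling limit P_cr = P = 5.770×10^4 lb
From P_cr = π²EI/(K·L)²:  L = (1/K)·√(π²EI/P_cr) = (1/2)·√(π²×1.83×10^7×440.7/5.770×10^4)
L = 587 in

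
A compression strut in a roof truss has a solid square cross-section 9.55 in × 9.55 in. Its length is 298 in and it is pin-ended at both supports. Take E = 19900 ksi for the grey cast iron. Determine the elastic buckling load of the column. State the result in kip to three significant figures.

P_cr ≈ 1530 kip

I = a⁴/12 = 9.55⁴/12 = 693.2 in⁴
Effective length L_e = K·L = 1 × 298 = 298.0 in
P_cr = π²EI / L_e² = π² × 19900×10³ × 693.2 / 298.0² = 1.533×10^6 lb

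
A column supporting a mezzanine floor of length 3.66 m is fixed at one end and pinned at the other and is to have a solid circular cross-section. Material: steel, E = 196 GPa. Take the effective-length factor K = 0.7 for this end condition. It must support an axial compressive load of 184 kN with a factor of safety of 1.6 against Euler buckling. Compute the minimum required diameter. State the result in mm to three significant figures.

Required P_cr = n·P = 1.6 × 184 = 294.4 kN
L_e = K·L = 0.7 × 3.66 = 2.562 m
Required I = P_cr·L_e²/(π²E) = 2.944×10^5 × 2.562² / (π² × 1.96×10^11) = 9.989×10^-7 m⁴
I_req = 9.989×10^5 mm⁴
Solid circle: I = πd⁴/64  ⇒  d = (64I/π)^(1/4) = (64×9.989×10^5/π)^(1/4) = 67.2 mm

d ≈ 67.2 mm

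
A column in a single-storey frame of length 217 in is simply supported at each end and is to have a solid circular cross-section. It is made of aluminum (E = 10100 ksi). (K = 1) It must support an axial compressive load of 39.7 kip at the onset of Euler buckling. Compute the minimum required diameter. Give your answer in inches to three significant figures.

L_e = K·L = 1 × 217 = 217.0 in
Required I = P_cr·L_e²/(π²E) = 3.970×10^4 × 217.0² / (π² × 1.01×10^7) = 18.75 in⁴
Solid circle: I = πd⁴/64  ⇒  d = (64I/π)^(1/4) = (64×18.75/π)^(1/4) = 4.42 in

d ≈ 4.42 in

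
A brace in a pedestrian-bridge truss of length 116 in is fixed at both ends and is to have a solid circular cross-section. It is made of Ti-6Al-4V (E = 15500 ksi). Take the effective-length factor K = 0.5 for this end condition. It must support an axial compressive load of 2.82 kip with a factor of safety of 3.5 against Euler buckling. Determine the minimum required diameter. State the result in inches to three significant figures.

d ≈ 1.45 in

Required P_cr = n·P = 3.5 × 2.82 = 9.870 kip
L_e = K·L = 0.5 × 116 = 58.00 in
Required I = P_cr·L_e²/(π²E) = 9.870×10^3 × 58.00² / (π² × 1.55×10^7) = 0.2170 in⁴
Solid circle: I = πd⁴/64  ⇒  d = (64I/π)^(1/4) = (64×0.2170/π)^(1/4) = 1.45 in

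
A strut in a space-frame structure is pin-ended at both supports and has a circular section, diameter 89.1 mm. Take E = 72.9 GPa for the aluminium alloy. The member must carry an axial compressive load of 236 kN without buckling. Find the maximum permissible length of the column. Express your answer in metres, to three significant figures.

I = πd⁴/64 = π×89.1⁴/64 = 3.094×10^6 mm⁴
I = 3.094×10^-6 m⁴
At the buckling limit P_cr = P = 2.360×10^5 N
From P_cr = π²EI/(K·L)²:  L = (1/K)·√(π²EI/P_cr) = (1/1)·√(π²×7.29×10^10×3.094×10^-6/2.360×10^5)
L = 3.07 m

L_max ≈ 3.07 m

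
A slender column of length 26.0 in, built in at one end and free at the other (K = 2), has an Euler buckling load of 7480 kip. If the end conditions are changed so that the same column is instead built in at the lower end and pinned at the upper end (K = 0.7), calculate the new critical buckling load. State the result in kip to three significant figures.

P_cr ≈ 61100 kip

P_cr ∝ 1/K², so P_cr,new = P_cr,old × (K_old/K_new)² = 7480 × (2/0.7)²
= 7480 × 8.163 = 61100 kip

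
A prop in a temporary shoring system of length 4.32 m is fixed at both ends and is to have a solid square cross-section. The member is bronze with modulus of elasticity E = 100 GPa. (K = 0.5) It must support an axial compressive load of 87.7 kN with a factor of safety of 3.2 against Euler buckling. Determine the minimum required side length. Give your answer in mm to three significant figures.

a ≈ 63.2 mm

Required P_cr = n·P = 3.2 × 87.7 = 280.6 kN
L_e = K·L = 0.5 × 4.32 = 2.160 m
Required I = P_cr·L_e²/(π²E) = 2.806×10^5 × 2.160² / (π² × 1.00×10^11) = 1.327×10^-6 m⁴
I_req = 1.327×10^6 mm⁴
Solid square: I = a⁴/12  ⇒  a = (12I)^(1/4) = (12×1.327×10^6)^(1/4) = 63.2 mm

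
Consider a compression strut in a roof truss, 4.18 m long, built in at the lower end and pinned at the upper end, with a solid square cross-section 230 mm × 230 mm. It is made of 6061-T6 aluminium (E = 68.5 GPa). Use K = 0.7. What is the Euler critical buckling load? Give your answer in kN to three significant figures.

P_cr ≈ 18400 kN

I = a⁴/12 = 230⁴/12 = 2.332×10^8 mm⁴
I = 2.332×10^8 mm⁴ = 2.332×10^-4 m⁴
Effective length L_e = K·L = 0.7 × 4.18 = 2.926 m
P_cr = π²EI / L_e² = π² × 68.5×10⁹ × 2.332×10^-4 / 2.926² = 1.842×10^7 N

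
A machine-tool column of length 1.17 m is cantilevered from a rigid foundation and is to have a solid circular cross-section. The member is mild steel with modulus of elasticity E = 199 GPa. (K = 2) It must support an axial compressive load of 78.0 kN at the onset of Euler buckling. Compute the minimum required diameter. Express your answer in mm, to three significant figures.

L_e = K·L = 2 × 1.17 = 2.340 m
Required I = P_cr·L_e²/(π²E) = 7.800×10^4 × 2.340² / (π² × 1.99×10^11) = 2.175×10^-7 m⁴
I_req = 2.175×10^5 mm⁴
Solid circle: I = πd⁴/64  ⇒  d = (64I/π)^(1/4) = (64×2.175×10^5/π)^(1/4) = 45.9 mm

d ≈ 45.9 mm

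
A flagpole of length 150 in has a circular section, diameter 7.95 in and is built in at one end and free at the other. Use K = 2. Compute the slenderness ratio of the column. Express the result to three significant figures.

I = πd⁴/64 = π×7.95⁴/64 = 196.1 in⁴
A = 49.64 in²;  r_min = √(I/A) = √(196.1/49.64) = 1.988 in
L_e = K·L = 2 × 150 = 300.0 in
λ = L_e / r_min = 300.00 / 1.988 = 151

λ ≈ 151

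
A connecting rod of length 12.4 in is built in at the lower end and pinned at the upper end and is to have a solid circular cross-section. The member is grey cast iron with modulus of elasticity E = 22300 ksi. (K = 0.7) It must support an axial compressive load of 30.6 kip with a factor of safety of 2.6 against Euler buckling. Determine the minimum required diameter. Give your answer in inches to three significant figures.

Required P_cr = n·P = 2.6 × 30.6 = 79.56 kip
L_e = K·L = 0.7 × 12.4 = 8.680 in
Required I = P_cr·L_e²/(π²E) = 7.956×10^4 × 8.680² / (π² × 2.23×10^7) = 2.724×10^-2 in⁴
Solid circle: I = πd⁴/64  ⇒  d = (64I/π)^(1/4) = (64×2.724×10^-2/π)^(1/4) = 0.863 in

d ≈ 0.863 in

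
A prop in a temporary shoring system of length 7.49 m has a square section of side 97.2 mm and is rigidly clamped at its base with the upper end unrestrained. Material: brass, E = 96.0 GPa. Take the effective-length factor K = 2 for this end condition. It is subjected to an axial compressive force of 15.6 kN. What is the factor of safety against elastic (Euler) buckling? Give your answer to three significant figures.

I = a⁴/12 = 97.2⁴/12 = 7.438×10^6 mm⁴
I = 7.438×10^6 mm⁴ = 7.438×10^-6 m⁴
Effective length L_e = K·L = 2 × 7.49 = 14.98 m
P_cr = π²EI / L_e² = π² × 96.0×10⁹ × 7.438×10^-6 / 14.98² = 3.141×10^4 N
Factor of safety n = P_cr / P = 31.407 / 15.6 = 2.01

n ≈ 2.01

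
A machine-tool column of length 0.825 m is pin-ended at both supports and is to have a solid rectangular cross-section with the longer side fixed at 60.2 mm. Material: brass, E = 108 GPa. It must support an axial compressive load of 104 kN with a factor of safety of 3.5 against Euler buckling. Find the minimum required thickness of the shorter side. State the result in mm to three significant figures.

b ≈ 35.9 mm

Required P_cr = n·P = 3.5 × 104 = 364.0 kN
L_e = K·L = 1 × 0.825 = 0.8250 m
Required I = P_cr·L_e²/(π²E) = 3.640×10^5 × 0.8250² / (π² × 1.08×10^11) = 2.324×10^-7 m⁴
I_req = 2.324×10^5 mm⁴
Rectangle, weak axis: I_min = h·b³/12 with h = 60.2 mm fixed  ⇒  b = (12I/h)^(1/3) = 35.9 mm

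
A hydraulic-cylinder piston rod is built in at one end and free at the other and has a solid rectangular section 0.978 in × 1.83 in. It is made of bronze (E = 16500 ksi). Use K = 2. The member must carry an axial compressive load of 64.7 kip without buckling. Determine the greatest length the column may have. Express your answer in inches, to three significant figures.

L_max ≈ 9.47 in

Buckling occurs about the weak axis: I_min = h·b³/12 with b = 0.978 in (the shorter side).
I_min = 1.83×0.978³/12 = 0.1427 in⁴
At the buckling limit P_cr = P = 6.470×10^4 lb
From P_cr = π²EI/(K·L)²:  L = (1/K)·√(π²EI/P_cr) = (1/2)·√(π²×1.65×10^7×0.1427/6.470×10^4)
L = 9.47 in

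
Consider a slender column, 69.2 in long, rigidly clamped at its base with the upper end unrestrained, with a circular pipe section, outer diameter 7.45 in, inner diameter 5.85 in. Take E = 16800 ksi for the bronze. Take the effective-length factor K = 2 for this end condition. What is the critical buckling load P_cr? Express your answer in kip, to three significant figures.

P_cr ≈ 811 kip

d_o = 7.45 in, d_i = 5.85 in
I = π(d_o⁴ − d_i⁴)/64 = π(7.45⁴ − 5.850⁴)/64 = 93.72 in⁴
Effective length L_e = K·L = 2 × 69.2 = 138.4 in
P_cr = π²EI / L_e² = π² × 16800×10³ × 93.72 / 138.4² = 8.113×10^5 lb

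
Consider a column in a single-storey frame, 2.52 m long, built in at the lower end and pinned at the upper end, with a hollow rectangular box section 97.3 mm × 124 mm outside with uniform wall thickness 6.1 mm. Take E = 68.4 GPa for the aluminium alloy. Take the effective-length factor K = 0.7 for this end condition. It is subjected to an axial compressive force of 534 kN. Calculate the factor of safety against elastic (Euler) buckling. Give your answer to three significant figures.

Inner dimensions: h_i = 124 − 2×6.1 = 111.8 mm, b_i = 97.3 − 2×6.1 = 85.10 mm
Weak-axis I_min = (h_o·b_o³ − h_i·b_i³)/12 with b_o = 97.3, b_i = 85.10 mm (shorter outer/inner sides).
I_min = (124×97.3³ − 111.8×85.10³)/12 = 3.777×10^6 mm⁴
I = 3.777×10^6 mm⁴ = 3.777×10^-6 m⁴
Effective length L_e = K·L = 0.7 × 2.52 = 1.764 m
P_cr = π²EI / L_e² = π² × 68.4×10⁹ × 3.777×10^-6 / 1.764² = 8.194×10^5 N
Factor of safety n = P_cr / P = 819.40 / 534 = 1.53

n ≈ 1.53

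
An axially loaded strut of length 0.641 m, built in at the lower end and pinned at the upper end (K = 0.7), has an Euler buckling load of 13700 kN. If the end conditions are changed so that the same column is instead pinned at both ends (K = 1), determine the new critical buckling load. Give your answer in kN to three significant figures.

P_cr ≈ 6710 kN

P_cr ∝ 1/K², so P_cr,new = P_cr,old × (K_old/K_new)² = 13700 × (0.7/1)²
= 13700 × 0.4900 = 6710 kN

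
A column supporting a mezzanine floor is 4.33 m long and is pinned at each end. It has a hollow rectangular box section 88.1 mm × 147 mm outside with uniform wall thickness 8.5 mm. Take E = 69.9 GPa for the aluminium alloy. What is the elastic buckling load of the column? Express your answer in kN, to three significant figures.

P_cr ≈ 165 kN

Inner dimensions: h_i = 147 − 2×8.5 = 130.0 mm, b_i = 88.1 − 2×8.5 = 71.10 mm
Weak-axis I_min = (h_o·b_o³ − h_i·b_i³)/12 with b_o = 88.1, b_i = 71.10 mm (shorter outer/inner sides).
I_min = (147×88.1³ − 130.0×71.10³)/12 = 4.483×10^6 mm⁴
I = 4.483×10^6 mm⁴ = 4.483×10^-6 m⁴
Effective length L_e = K·L = 1 × 4.33 = 4.330 m
P_cr = π²EI / L_e² = π² × 69.9×10⁹ × 4.483×10^-6 / 4.330² = 1.649×10^5 N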